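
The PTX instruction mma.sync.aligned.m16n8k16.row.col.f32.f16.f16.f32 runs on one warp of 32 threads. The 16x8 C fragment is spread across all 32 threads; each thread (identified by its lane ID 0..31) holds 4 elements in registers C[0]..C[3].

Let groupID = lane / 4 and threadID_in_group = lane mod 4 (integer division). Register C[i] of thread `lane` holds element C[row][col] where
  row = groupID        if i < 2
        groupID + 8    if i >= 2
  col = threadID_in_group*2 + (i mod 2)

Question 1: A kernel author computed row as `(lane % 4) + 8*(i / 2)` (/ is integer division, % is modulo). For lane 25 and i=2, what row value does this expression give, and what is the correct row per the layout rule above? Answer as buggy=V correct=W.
`(lane % 4) + 8*(i / 2)`[25,2]=>9
lane 25: grp=6 (25/4), tig=1 (25%4)
i=2: r=6+8=14, c=1*2+0=2
row: 9 vs 14

buggy=9 correct=14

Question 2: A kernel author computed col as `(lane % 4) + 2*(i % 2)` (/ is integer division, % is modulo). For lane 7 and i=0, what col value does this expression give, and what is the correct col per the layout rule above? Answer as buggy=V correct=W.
`(lane % 4) + 2*(i % 2)`[7,0]→3
lane 7→7/4=1, 7 mod 4=3
i=0  r:1+0→1  c:2·3+0→6
col: 3 vs 6

buggy=3 correct=6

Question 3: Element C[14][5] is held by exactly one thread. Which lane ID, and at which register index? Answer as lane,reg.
26,3

r=14→G=6,rhi=1  c=5→T=2,p=1
L=6*4+2=26  i=1*2+1=3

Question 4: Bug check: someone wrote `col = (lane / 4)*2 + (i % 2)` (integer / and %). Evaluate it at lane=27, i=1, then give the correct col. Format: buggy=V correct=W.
`(lane / 4)*2 + (i % 2)`[27,1]->13
lane 27->27/4=6, 27 mod 4=3
i=1  r:6+0->6  c:2·3+1->7
col: 13 vs 7

buggy=13 correct=7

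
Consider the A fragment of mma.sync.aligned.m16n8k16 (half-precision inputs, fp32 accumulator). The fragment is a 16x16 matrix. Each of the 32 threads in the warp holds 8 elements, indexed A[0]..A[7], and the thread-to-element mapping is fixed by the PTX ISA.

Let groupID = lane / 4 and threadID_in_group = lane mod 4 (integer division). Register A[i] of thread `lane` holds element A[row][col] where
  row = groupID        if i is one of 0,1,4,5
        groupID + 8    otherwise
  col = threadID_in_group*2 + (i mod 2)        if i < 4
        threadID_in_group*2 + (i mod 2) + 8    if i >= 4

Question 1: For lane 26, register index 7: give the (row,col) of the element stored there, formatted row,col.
L=26⇒gr=26>>2=6, th=26&3=2
[7]⇒row 6+8=14  col 2·2+1+8=13

14,13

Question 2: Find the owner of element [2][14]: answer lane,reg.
11,4

r=2⇒gr=2,Rb=0  c=14⇒Cb=1,th=3,odd=0
L=2*4+3=11  i=1*4+0*2+0=4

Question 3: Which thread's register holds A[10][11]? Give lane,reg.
9,7

r:10=>grp=2,rB=1  c:11=>cB=1,tig=1,lo=1
L=2*4+1=9  i=1*4+1*2+1=7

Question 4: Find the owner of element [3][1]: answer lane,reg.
r: 3->gid=3,r8=0  c: 1->c8=0,tid=0,i&1=1
L=3*4+0=12  i=0*4+0*2+1=1

12,1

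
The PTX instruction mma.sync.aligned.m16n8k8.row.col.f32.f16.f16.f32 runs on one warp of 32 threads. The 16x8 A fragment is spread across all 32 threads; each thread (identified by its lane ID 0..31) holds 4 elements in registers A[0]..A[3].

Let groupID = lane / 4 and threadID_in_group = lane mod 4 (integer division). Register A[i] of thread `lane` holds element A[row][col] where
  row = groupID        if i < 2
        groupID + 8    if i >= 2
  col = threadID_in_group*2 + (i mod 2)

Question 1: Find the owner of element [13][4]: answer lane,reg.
22,2

r=13⇒gr=5,Rb=1  c=4⇒th=2,odd=0
L=5*4+2=22  i=1*2+0=2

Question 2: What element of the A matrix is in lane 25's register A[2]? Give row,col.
lane 25: gid=6 (25/4), tid=1 (25%4)
i=2: r=6+8=14, c=1*2+0=2

14,2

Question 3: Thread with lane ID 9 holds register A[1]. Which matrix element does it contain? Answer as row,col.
2,3

lane 9→9/4=2, 9 mod 4=1
i=1  r:2+0→2  c:2·1+1→3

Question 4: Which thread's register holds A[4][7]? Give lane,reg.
r=4->g=4,rb=0  c=7->t=3,b0=1
L=4*4+3=19  i=0*2+1=1

19,1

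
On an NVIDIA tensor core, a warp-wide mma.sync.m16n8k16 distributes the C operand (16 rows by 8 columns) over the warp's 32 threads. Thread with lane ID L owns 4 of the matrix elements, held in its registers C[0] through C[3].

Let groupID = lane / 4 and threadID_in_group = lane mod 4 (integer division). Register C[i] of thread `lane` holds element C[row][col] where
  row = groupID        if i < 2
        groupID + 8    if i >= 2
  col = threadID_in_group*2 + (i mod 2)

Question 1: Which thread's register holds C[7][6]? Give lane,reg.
r=7⇒gr=7,Rb=0  c=6⇒th=3,odd=0
L=7*4+3=31  i=0*2+0=0

31,0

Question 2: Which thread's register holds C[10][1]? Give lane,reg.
r: 10->gid=2,r8=1  c: 1->tid=0,i&1=1
L=2*4+0=8  i=1*2+1=3

8,3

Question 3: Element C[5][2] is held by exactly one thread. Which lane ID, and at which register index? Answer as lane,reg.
r:5=>grp=5,rB=0  c:2=>tig=1,lo=0
L=5*4+1=21  i=0*2+0=0

21,0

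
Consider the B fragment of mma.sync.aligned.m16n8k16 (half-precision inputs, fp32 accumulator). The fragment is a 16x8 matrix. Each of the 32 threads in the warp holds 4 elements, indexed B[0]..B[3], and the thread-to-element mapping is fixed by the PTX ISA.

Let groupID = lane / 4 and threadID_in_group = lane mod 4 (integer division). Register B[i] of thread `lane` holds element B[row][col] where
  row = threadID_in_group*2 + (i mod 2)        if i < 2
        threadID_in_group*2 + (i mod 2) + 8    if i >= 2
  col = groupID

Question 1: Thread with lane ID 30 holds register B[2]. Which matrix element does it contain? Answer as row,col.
30: gid=7,tid=2
[2] (2*2+0+8,7) = (12,7)

12,7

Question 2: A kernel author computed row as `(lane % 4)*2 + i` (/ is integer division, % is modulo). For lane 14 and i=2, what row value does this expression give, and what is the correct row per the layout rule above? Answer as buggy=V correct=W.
`(lane % 4)*2 + i`[14,2]->6
lane 14: g=3 (14/4), t=2 (14%4)
i=2: r=2*2+0+8=12, c=g=3
row: 6 vs 12

buggy=6 correct=12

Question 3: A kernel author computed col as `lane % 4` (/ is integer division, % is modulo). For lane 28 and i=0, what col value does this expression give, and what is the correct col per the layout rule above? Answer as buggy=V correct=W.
`lane % 4`[28,0]->0
28: gid=7,tid=0
[0] (0*2+0+0,7) = (0,7)
col: 0 vs 7

buggy=0 correct=7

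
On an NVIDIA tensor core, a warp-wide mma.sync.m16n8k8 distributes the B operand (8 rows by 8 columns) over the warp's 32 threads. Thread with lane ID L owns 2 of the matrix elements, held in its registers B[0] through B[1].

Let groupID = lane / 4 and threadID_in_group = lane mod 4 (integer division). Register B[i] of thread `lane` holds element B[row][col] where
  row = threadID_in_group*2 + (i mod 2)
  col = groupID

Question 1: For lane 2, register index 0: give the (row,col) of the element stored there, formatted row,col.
L=2->gid=2>>2=0, tid=2&3=2
[0]->row 2·2+0=4  col gid=0

4,0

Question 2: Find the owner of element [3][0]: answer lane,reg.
1,1

c=0→G=0  r=3→T=1,p=1
L=0*4+1=1  i=1=1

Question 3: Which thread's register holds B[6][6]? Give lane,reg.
27,0

c=6->g=6  r=6->t=3,b0=0
L=6*4+3=27  i=0=0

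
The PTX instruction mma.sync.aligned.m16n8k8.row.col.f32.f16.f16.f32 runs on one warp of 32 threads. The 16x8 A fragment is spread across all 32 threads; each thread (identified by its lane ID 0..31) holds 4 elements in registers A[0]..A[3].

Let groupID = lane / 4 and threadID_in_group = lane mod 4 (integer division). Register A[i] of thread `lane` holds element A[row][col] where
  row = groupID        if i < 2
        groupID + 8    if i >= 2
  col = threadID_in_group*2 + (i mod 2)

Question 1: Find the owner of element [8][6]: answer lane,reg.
3,2

r: 8->gid=0,r8=1  c: 6->tid=3,i&1=0
L=0*4+3=3  i=1*2+0=2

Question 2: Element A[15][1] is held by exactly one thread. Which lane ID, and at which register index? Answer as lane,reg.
28,3

r:15=>grp=7,rB=1  c:1=>tig=0,lo=1
L=7*4+0=28  i=1*2+1=3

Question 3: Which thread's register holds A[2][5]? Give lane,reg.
r: 2->gid=2,r8=0  c: 5->tid=2,i&1=1
L=2*4+2=10  i=0*2+1=1

10,1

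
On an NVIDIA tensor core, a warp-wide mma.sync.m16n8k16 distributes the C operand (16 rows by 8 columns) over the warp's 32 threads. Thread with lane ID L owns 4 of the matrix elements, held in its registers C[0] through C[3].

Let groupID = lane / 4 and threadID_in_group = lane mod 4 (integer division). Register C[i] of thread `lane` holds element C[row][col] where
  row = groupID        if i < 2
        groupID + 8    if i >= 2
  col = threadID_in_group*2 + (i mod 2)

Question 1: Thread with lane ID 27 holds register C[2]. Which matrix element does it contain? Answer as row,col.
14,6

27: G=6,T=3
[2] (6+8,3*2+0) = (14,6)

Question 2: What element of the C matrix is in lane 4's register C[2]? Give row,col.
9,0

4: g=1,t=0
[2] (1+8,0*2+0) = (9,0)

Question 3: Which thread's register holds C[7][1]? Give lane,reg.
28,1

r=7->g=7,rb=0  c=1->t=0,b0=1
L=7*4+0=28  i=0*2+1=1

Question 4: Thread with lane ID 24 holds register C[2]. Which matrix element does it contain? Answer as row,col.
14,0

24: G=6,T=0
[2] (6+8,0*2+0) = (14,0)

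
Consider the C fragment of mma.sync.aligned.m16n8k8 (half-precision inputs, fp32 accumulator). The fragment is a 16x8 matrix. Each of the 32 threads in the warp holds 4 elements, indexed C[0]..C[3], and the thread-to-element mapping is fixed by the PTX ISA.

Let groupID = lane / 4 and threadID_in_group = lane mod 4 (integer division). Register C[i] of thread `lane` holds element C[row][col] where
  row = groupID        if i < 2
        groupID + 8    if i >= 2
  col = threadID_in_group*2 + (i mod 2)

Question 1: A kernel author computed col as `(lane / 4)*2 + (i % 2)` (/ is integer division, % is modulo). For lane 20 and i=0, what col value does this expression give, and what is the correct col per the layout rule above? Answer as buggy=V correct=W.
`(lane / 4)*2 + (i % 2)`[20,0]->10
lane 20: gid=5 (20/4), tid=0 (20%4)
i=0: r=5+0=5, c=0*2+0=0
col: 10 vs 0

buggy=10 correct=0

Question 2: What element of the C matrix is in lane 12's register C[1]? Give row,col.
3,1

lane 12: gr=3 (12/4), th=0 (12%4)
i=1: r=3+0=3, c=0*2+1=1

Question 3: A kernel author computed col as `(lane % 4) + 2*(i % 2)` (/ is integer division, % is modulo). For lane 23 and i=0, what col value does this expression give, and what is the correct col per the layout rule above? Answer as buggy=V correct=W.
buggy=3 correct=6

`(lane % 4) + 2*(i % 2)`[23,0]->3
L=23->gid=23>>2=5, tid=23&3=3
[0]->row 5+0=5  col 3·2+0=6
col: 3 vs 6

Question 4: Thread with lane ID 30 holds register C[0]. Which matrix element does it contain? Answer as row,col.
7,4

30: g=7,t=2
[0] (7+0,2*2+0) = (7,4)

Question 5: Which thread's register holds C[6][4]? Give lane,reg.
26,0

r:6=>grp=6,rB=0  c:4=>tig=2,lo=0
L=6*4+2=26  i=0*2+0=0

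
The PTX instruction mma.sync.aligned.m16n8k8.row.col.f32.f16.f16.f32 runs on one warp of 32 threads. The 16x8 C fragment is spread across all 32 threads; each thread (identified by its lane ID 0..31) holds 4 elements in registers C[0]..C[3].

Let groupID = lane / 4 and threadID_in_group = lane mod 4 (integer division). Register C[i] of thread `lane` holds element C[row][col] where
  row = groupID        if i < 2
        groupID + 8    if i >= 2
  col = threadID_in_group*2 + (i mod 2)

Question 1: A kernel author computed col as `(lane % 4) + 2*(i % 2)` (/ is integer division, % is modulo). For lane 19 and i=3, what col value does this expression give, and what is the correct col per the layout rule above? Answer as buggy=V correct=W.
buggy=5 correct=7

`(lane % 4) + 2*(i % 2)`[19,3]⇒5
lane 19⇒19/4=4, 19 mod 4=3
i=3  r:4+8⇒12  c:2·3+1⇒7
col: 5 vs 7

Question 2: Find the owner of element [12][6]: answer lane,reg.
r=12⇒gr=4,Rb=1  c=6⇒th=3,odd=0
L=4*4+3=19  i=1*2+0=2

19,2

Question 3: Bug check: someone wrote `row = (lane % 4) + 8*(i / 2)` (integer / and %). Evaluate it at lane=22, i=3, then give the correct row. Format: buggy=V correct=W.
buggy=10 correct=13

`(lane % 4) + 8*(i / 2)`[22,3]⇒10
22: gr=5,th=2
[3] (5+8,2*2+1) = (13,5)
row: 10 vs 13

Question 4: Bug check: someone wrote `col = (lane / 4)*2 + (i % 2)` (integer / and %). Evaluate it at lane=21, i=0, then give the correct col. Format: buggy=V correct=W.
`(lane / 4)*2 + (i % 2)`[21,0]->10
lane 21->21/4=5, 21 mod 4=1
i=0  r:5+0->5  c:2·1+0->2
col: 10 vs 2

buggy=10 correct=2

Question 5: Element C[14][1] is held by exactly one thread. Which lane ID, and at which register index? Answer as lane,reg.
r:14=>grp=6,rB=1  c:1=>tig=0,lo=1
L=6*4+0=24  i=1*2+1=3

24,3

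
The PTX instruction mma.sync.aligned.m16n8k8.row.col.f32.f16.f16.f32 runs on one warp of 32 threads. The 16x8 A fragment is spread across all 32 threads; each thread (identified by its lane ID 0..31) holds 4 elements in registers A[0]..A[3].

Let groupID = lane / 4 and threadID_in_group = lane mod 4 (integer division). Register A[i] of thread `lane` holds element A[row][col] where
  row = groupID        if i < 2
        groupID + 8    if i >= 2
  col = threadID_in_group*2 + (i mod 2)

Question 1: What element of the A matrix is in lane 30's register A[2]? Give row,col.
15,4

lane 30: grp=7 (30/4), tig=2 (30%4)
i=2: r=7+8=15, c=2*2+0=4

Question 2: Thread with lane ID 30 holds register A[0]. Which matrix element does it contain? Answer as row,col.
7,4

30: g=7,t=2
[0] (7+0,2*2+0) = (7,4)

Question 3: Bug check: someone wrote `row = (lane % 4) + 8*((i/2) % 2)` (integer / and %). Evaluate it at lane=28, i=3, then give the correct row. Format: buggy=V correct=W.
buggy=8 correct=15

`(lane % 4) + 8*((i/2) % 2)`[28,3]->8
lane 28: gid=7 (28/4), tid=0 (28%4)
i=3: r=7+8=15, c=0*2+1=1
row: 8 vs 15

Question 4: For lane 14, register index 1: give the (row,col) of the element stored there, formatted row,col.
3,5

lane 14: g=3 (14/4), t=2 (14%4)
i=1: r=3+0=3, c=2*2+1=5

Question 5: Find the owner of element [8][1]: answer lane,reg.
0,3

r:8=>grp=0,rB=1  c:1=>tig=0,lo=1
L=0*4+0=0  i=1*2+1=3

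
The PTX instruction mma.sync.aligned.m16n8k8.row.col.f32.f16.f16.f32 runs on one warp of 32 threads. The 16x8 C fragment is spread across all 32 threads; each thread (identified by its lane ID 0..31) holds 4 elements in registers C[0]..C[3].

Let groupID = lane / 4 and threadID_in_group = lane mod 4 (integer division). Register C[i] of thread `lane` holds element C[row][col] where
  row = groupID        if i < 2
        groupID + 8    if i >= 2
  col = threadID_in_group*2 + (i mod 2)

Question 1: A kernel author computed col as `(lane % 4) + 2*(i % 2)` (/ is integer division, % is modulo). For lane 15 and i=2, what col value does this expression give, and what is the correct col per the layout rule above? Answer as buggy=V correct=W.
`(lane % 4) + 2*(i % 2)`[15,2]->3
lane 15->15/4=3, 15 mod 4=3
i=2  r:3+8->11  c:2·3+0->6
col: 3 vs 6

buggy=3 correct=6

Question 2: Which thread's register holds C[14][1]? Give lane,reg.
r=14->g=6,rb=1  c=1->t=0,b0=1
L=6*4+0=24  i=1*2+1=3

24,3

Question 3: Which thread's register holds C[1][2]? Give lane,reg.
r=1->g=1,rb=0  c=2->t=1,b0=0
L=1*4+1=5  i=0*2+0=0

5,0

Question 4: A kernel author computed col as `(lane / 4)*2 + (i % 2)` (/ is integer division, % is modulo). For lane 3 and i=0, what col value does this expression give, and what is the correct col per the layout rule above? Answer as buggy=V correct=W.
buggy=0 correct=6

`(lane / 4)*2 + (i % 2)`[3,0]->0
lane 3: g=0 (3/4), t=3 (3%4)
i=0: r=0+0=0, c=3*2+0=6
col: 0 vs 6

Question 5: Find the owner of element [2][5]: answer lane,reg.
10,1

r=2→G=2,rhi=0  c=5→T=2,p=1
L=2*4+2=10  i=0*2+1=1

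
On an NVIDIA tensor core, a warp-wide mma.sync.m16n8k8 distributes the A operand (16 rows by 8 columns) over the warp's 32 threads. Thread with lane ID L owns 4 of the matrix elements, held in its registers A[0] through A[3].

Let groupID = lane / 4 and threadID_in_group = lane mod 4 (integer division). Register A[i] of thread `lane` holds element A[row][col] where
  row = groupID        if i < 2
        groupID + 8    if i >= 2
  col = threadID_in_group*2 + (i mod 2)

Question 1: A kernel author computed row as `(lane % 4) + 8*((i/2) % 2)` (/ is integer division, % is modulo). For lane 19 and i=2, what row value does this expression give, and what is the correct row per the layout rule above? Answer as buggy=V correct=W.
buggy=11 correct=12

`(lane % 4) + 8*((i/2) % 2)`[19,2]⇒11
lane 19: gr=4 (19/4), th=3 (19%4)
i=2: r=4+8=12, c=3*2+0=6
row: 11 vs 12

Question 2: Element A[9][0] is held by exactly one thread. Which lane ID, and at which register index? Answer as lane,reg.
4,2

r: 9->gid=1,r8=1  c: 0->tid=0,i&1=0
L=1*4+0=4  i=1*2+0=2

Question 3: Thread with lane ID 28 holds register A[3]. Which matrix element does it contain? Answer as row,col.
L=28=>grp=28>>2=7, tig=28&3=0
[3]=>row 7+8=15  col 0·2+1=1

15,1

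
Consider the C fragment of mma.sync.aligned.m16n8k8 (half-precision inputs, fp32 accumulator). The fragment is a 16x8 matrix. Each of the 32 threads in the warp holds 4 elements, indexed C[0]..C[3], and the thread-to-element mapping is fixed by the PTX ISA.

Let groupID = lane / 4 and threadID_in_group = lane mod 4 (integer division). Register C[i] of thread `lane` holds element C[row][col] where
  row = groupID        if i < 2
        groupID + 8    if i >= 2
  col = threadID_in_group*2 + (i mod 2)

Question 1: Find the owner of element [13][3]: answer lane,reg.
21,3

r=13→G=5,rhi=1  c=3→T=1,p=1
L=5*4+1=21  i=1*2+1=3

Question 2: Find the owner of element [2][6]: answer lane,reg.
r=2->g=2,rb=0  c=6->t=3,b0=0
L=2*4+3=11  i=0*2+0=0

11,0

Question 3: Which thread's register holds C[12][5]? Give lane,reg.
18,3

r=12→G=4,rhi=1  c=5→T=2,p=1
L=4*4+2=18  i=1*2+1=3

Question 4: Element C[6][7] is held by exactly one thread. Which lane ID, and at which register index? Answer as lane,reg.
r=6->g=6,rb=0  c=7->t=3,b0=1
L=6*4+3=27  i=0*2+1=1

27,1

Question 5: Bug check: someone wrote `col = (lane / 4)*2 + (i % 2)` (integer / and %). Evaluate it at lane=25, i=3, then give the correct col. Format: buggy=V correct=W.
`(lane / 4)*2 + (i % 2)`[25,3]=>13
lane 25: grp=6 (25/4), tig=1 (25%4)
i=3: r=6+8=14, c=1*2+1=3
col: 13 vs 3

buggy=13 correct=3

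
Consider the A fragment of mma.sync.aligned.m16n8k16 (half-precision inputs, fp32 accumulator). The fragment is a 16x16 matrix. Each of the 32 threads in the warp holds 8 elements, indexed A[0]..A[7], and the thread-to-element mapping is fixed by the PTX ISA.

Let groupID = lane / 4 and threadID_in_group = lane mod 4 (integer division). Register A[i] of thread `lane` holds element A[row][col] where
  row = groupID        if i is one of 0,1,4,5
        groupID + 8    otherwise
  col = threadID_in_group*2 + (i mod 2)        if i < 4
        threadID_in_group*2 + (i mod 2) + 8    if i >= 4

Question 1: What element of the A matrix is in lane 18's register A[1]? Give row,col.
L=18=>grp=18>>2=4, tig=18&3=2
[1]=>row 4+0=4  col 2·2+1+0=5

4,5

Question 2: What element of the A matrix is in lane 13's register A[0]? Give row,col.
3,2

lane 13: gr=3 (13/4), th=1 (13%4)
i=0: r=3+0=3, c=1*2+0+0=2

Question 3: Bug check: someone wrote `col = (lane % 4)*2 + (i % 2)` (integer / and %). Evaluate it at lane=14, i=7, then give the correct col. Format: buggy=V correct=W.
buggy=5 correct=13

`(lane % 4)*2 + (i % 2)`[14,7]⇒5
L=14⇒gr=14>>2=3, th=14&3=2
[7]⇒row 3+8=11  col 2·2+1+8=13
col: 5 vs 13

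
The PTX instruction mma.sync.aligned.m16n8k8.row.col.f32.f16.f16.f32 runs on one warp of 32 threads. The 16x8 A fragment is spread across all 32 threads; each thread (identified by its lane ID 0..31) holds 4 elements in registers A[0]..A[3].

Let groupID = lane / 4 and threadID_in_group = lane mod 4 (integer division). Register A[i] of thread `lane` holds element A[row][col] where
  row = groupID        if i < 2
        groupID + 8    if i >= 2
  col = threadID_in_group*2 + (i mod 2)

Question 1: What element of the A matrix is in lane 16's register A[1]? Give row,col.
4,1

lane 16: gid=4 (16/4), tid=0 (16%4)
i=1: r=4+0=4, c=0*2+1=1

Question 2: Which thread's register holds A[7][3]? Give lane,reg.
r=7->g=7,rb=0  c=3->t=1,b0=1
L=7*4+1=29  i=0*2+1=1

29,1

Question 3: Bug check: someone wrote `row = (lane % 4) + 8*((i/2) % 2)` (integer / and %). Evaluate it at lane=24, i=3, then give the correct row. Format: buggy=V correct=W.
`(lane % 4) + 8*((i/2) % 2)`[24,3]->8
lane 24->24/4=6, 24 mod 4=0
i=3  r:6+8->14  c:2·0+1->1
row: 8 vs 14

buggy=8 correct=14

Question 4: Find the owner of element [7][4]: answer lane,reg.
r=7⇒gr=7,Rb=0  c=4⇒th=2,odd=0
L=7*4+2=30  i=0*2+0=0

30,0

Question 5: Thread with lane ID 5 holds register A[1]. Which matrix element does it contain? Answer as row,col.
lane 5: gid=1 (5/4), tid=1 (5%4)
i=1: r=1+0=1, c=1*2+1=3

1,3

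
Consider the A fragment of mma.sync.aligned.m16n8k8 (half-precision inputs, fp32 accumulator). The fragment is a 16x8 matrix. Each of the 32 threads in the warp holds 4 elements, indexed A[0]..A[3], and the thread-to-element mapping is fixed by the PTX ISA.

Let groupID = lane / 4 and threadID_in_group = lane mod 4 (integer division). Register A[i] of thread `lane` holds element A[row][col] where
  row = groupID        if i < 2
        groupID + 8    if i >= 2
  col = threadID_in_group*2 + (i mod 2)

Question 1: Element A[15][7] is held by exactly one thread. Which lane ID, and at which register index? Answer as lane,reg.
31,3

r=15->g=7,rb=1  c=7->t=3,b0=1
L=7*4+3=31  i=1*2+1=3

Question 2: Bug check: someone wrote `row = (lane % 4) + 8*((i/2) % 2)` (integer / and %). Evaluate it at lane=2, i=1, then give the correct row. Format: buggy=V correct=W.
buggy=2 correct=0

`(lane % 4) + 8*((i/2) % 2)`[2,1]->2
2: g=0,t=2
[1] (0+0,2*2+1) = (0,5)
row: 2 vs 0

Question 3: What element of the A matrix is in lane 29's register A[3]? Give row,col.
L=29=>grp=29>>2=7, tig=29&3=1
[3]=>row 7+8=15  col 1·2+1=3

15,3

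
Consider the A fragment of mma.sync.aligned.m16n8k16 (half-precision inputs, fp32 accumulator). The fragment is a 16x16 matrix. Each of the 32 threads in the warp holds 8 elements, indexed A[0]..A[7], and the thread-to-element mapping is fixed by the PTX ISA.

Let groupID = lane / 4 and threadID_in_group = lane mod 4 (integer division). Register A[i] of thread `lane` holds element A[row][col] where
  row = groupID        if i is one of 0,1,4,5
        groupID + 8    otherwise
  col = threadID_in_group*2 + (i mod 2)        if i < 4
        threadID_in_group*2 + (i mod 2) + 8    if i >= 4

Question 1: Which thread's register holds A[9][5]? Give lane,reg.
6,3

r=9->g=1,rb=1  c=5->cb=0,t=2,b0=1
L=1*4+2=6  i=0*4+1*2+1=3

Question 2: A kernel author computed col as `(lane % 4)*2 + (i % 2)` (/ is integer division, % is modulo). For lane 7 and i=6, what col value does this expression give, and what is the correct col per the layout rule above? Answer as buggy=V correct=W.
`(lane % 4)*2 + (i % 2)`[7,6]->6
7: gid=1,tid=3
[6] (1+8,3*2+0+8) = (9,14)
col: 6 vs 14

buggy=6 correct=14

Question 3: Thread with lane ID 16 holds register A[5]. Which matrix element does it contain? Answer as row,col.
4,9

lane 16: G=4 (16/4), T=0 (16%4)
i=5: r=4+0=4, c=0*2+1+8=9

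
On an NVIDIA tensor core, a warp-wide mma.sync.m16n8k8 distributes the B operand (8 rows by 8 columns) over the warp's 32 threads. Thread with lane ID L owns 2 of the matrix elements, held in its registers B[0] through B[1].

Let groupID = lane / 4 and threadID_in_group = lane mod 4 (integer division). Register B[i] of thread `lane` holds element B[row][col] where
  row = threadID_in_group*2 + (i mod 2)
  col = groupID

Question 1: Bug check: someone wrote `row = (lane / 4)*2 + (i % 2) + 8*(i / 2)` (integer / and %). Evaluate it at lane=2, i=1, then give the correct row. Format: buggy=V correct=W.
`(lane / 4)*2 + (i % 2) + 8*(i / 2)`[2,1]->1
2: gid=0,tid=2
[1] (2*2+1,0) = (5,0)
row: 1 vs 5

buggy=1 correct=5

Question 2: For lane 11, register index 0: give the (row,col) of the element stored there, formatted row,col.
L=11⇒gr=11>>2=2, th=11&3=3
[0]⇒row 3·2+0=6  col gr=2

6,2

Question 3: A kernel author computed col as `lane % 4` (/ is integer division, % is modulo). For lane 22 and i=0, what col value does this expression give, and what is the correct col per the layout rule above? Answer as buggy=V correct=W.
`lane % 4`[22,0]⇒2
lane 22⇒22/4=5, 22 mod 4=2
i=0  r:2·2+0⇒4  c:5
col: 2 vs 5

buggy=2 correct=5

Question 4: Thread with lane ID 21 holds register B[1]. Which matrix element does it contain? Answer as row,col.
3,5

L=21=>grp=21>>2=5, tig=21&3=1
[1]=>row 1·2+1=3  col grp=5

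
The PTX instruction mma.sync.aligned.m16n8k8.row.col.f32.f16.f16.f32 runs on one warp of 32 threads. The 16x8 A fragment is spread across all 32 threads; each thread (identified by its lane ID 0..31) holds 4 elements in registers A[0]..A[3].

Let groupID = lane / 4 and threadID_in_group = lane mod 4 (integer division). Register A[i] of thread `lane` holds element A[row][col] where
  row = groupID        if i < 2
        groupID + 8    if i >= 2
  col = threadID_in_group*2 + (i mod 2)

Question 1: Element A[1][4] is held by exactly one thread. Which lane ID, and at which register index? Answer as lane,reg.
r=1→G=1,rhi=0  c=4→T=2,p=0
L=1*4+2=6  i=0*2+0=0

6,0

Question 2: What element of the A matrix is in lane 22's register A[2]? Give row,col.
22: gr=5,th=2
[2] (5+8,2*2+0) = (13,4)

13,4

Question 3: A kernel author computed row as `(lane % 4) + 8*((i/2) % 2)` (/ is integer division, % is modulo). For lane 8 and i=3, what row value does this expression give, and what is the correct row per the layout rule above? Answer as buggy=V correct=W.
`(lane % 4) + 8*((i/2) % 2)`[8,3]⇒8
L=8⇒gr=8>>2=2, th=8&3=0
[3]⇒row 2+8=10  col 0·2+1=1
row: 8 vs 10

buggy=8 correct=10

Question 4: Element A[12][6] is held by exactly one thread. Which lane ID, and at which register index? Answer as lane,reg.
19,2

r=12->g=4,rb=1  c=6->t=3,b0=0
L=4*4+3=19  i=1*2+0=2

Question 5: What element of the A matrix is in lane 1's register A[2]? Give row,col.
lane 1: gr=0 (1/4), th=1 (1%4)
i=2: r=0+8=8, c=1*2+0=2

8,2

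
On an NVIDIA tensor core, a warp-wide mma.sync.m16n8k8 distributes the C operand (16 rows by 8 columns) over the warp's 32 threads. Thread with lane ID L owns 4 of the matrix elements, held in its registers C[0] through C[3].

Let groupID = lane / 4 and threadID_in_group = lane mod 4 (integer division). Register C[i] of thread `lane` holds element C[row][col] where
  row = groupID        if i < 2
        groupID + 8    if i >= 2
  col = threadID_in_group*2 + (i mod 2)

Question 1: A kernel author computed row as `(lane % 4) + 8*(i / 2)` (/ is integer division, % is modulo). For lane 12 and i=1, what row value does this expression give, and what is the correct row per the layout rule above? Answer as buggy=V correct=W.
buggy=0 correct=3

`(lane % 4) + 8*(i / 2)`[12,1]⇒0
lane 12⇒12/4=3, 12 mod 4=0
i=1  r:3+0⇒3  c:2·0+1⇒1
row: 0 vs 3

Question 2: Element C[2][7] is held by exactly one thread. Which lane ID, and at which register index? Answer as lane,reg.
11,1

r:2=>grp=2,rB=0  c:7=>tig=3,lo=1
L=2*4+3=11  i=0*2+1=1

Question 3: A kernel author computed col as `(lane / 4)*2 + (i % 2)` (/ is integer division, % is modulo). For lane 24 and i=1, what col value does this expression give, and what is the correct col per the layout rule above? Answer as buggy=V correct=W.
`(lane / 4)*2 + (i % 2)`[24,1]→13
L=24→G=24>>2=6, T=24&3=0
[1]→row 6+0=6  col 0·2+1=1
col: 13 vs 1

buggy=13 correct=1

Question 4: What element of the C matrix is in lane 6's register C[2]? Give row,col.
L=6->gid=6>>2=1, tid=6&3=2
[2]->row 1+8=9  col 2·2+0=4

9,4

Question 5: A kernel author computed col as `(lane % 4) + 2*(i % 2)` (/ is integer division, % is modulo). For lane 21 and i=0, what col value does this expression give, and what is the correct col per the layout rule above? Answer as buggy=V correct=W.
buggy=1 correct=2

`(lane % 4) + 2*(i % 2)`[21,0]⇒1
lane 21⇒21/4=5, 21 mod 4=1
i=0  r:5+0⇒5  c:2·1+0⇒2
col: 1 vs 2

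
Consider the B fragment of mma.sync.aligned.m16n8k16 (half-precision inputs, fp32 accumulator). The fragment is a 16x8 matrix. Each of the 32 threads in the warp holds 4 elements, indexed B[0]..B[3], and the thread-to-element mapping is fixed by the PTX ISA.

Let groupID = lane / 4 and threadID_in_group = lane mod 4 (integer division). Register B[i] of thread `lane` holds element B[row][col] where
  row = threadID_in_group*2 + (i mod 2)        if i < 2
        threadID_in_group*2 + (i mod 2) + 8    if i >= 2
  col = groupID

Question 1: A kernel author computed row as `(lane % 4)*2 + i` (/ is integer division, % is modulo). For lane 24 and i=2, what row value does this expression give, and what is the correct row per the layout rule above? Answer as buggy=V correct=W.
buggy=2 correct=8

`(lane % 4)*2 + i`[24,2]⇒2
lane 24⇒24/4=6, 24 mod 4=0
i=2  r:2·0+0+8⇒8  c:6
row: 2 vs 8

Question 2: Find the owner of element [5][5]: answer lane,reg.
22,1

c:5=>grp=5  r:5=>rB=0,tig=2,lo=1
L=5*4+2=22  i=0*2+1=1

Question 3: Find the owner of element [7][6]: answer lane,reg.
c=6→G=6  r=7→rhi=0,T=3,p=1
L=6*4+3=27  i=0*2+1=1

27,1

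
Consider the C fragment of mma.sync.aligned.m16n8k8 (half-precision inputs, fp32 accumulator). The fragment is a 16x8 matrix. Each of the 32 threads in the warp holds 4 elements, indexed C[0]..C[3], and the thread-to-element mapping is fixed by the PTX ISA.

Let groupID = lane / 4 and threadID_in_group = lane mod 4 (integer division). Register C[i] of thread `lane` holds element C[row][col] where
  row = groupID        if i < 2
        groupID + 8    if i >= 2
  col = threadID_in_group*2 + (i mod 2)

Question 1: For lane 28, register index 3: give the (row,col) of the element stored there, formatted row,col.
28: gr=7,th=0
[3] (7+8,0*2+1) = (15,1)

15,1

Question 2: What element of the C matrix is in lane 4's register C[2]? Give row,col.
9,0

lane 4->4/4=1, 4 mod 4=0
i=2  r:1+8->9  c:2·0+0->0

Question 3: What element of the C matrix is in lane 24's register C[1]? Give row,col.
lane 24=>24/4=6, 24 mod 4=0
i=1  r:6+0=>6  c:2·0+1=>1

6,1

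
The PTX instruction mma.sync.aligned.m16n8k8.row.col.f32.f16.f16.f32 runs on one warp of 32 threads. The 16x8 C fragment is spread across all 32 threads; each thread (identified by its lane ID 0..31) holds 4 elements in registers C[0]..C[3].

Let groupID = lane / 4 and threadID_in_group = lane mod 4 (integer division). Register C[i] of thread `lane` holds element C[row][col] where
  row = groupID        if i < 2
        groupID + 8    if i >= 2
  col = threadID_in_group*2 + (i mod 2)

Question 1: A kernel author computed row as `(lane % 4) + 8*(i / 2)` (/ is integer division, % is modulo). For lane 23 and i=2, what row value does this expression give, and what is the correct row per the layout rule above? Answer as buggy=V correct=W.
buggy=11 correct=13

`(lane % 4) + 8*(i / 2)`[23,2]=>11
L=23=>grp=23>>2=5, tig=23&3=3
[2]=>row 5+8=13  col 3·2+0=6
row: 11 vs 13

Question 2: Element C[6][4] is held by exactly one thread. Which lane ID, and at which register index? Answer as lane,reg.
26,0

r=6->g=6,rb=0  c=4->t=2,b0=0
L=6*4+2=26  i=0*2+0=0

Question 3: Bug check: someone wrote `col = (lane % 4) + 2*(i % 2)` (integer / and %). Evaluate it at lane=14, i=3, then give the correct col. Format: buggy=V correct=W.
buggy=4 correct=5

`(lane % 4) + 2*(i % 2)`[14,3]->4
lane 14: g=3 (14/4), t=2 (14%4)
i=3: r=3+8=11, c=2*2+1=5
col: 4 vs 5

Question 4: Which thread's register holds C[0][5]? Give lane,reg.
r:0=>grp=0,rB=0  c:5=>tig=2,lo=1
L=0*4+2=2  i=0*2+1=1

2,1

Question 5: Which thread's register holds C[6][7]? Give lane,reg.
27,1

r=6→G=6,rhi=0  c=7→T=3,p=1
L=6*4+3=27  i=0*2+1=1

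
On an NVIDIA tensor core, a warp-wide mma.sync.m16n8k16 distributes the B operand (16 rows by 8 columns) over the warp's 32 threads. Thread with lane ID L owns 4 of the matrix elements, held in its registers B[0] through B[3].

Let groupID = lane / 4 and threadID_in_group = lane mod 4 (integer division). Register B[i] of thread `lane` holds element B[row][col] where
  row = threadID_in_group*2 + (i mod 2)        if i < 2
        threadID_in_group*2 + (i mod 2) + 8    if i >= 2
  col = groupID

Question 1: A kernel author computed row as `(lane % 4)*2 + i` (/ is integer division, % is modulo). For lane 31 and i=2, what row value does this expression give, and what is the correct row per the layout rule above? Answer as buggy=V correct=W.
buggy=8 correct=14

`(lane % 4)*2 + i`[31,2]→8
lane 31: G=7 (31/4), T=3 (31%4)
i=2: r=3*2+0+8=14, c=G=7
row: 8 vs 14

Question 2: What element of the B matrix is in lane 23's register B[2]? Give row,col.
lane 23: grp=5 (23/4), tig=3 (23%4)
i=2: r=3*2+0+8=14, c=grp=5

14,5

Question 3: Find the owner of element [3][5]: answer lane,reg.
c=5->g=5  r=3->rb=0,t=1,b0=1
L=5*4+1=21  i=0*2+1=1

21,1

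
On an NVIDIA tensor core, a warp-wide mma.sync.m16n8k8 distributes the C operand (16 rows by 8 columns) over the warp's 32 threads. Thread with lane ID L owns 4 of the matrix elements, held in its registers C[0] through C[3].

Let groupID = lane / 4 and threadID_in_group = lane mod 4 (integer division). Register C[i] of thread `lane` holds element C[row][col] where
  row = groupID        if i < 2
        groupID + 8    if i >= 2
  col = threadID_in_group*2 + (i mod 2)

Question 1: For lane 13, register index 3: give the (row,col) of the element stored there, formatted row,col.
11,3

lane 13: gid=3 (13/4), tid=1 (13%4)
i=3: r=3+8=11, c=1*2+1=3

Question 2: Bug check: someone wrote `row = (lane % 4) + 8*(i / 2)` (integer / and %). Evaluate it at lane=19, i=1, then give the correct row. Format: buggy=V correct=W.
`(lane % 4) + 8*(i / 2)`[19,1]=>3
lane 19=>19/4=4, 19 mod 4=3
i=1  r:4+0=>4  c:2·3+1=>7
row: 3 vs 4

buggy=3 correct=4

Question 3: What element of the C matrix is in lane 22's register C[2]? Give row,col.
L=22->gid=22>>2=5, tid=22&3=2
[2]->row 5+8=13  col 2·2+0=4

13,4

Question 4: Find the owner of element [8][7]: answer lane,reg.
r: 8->gid=0,r8=1  c: 7->tid=3,i&1=1
L=0*4+3=3  i=1*2+1=3

3,3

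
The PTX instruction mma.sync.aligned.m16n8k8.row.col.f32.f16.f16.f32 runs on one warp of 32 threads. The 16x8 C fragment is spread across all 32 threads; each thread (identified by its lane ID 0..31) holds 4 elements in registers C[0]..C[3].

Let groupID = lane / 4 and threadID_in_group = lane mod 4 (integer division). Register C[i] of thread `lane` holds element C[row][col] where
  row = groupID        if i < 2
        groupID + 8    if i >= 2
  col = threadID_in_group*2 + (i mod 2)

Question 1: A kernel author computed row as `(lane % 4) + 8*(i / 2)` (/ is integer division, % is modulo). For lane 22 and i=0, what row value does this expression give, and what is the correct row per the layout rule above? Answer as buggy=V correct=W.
buggy=2 correct=5

`(lane % 4) + 8*(i / 2)`[22,0]->2
22: gid=5,tid=2
[0] (5+0,2*2+0) = (5,4)
row: 2 vs 5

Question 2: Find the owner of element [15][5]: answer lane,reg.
r=15->g=7,rb=1  c=5->t=2,b0=1
L=7*4+2=30  i=1*2+1=3

30,3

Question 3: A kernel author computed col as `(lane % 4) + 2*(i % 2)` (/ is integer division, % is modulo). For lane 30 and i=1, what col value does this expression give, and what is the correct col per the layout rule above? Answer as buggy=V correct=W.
buggy=4 correct=5

`(lane % 4) + 2*(i % 2)`[30,1]→4
L=30→G=30>>2=7, T=30&3=2
[1]→row 7+0=7  col 2·2+1=5
col: 4 vs 5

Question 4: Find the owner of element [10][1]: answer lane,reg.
r=10→G=2,rhi=1  c=1→T=0,p=1
L=2*4+0=8  i=1*2+1=3

8,3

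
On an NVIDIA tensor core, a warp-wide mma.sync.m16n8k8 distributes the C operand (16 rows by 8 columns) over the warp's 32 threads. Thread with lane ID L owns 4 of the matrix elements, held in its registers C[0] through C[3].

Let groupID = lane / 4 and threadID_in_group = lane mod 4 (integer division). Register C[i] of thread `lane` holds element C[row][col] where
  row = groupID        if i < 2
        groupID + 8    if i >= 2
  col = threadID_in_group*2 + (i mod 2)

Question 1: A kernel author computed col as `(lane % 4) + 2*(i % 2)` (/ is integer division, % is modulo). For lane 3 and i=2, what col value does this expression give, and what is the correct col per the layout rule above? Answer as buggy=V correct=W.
buggy=3 correct=6

`(lane % 4) + 2*(i % 2)`[3,2]->3
lane 3: gid=0 (3/4), tid=3 (3%4)
i=2: r=0+8=8, c=3*2+0=6
col: 3 vs 6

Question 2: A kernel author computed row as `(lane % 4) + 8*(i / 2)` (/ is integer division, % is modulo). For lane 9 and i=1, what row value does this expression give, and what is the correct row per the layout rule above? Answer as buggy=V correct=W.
buggy=1 correct=2

`(lane % 4) + 8*(i / 2)`[9,1]=>1
lane 9: grp=2 (9/4), tig=1 (9%4)
i=1: r=2+0=2, c=1*2+1=3
row: 1 vs 2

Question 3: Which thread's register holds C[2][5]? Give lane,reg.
r=2⇒gr=2,Rb=0  c=5⇒th=2,odd=1
L=2*4+2=10  i=0*2+1=1

10,1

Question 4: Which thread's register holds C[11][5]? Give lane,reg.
r=11→G=3,rhi=1  c=5→T=2,p=1
L=3*4+2=14  i=1*2+1=3

14,3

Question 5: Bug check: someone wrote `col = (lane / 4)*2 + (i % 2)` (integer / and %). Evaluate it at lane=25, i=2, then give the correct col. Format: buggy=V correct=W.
`(lane / 4)*2 + (i % 2)`[25,2]⇒12
lane 25⇒25/4=6, 25 mod 4=1
i=2  r:6+8⇒14  c:2·1+0⇒2
col: 12 vs 2

buggy=12 correct=2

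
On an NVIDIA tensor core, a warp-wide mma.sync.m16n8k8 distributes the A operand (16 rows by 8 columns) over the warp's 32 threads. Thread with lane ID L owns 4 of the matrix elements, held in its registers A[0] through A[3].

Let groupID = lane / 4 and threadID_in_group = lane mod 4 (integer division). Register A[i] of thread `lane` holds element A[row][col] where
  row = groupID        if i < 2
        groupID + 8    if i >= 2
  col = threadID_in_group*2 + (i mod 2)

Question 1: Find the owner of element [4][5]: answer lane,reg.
r=4->g=4,rb=0  c=5->t=2,b0=1
L=4*4+2=18  i=0*2+1=1

18,1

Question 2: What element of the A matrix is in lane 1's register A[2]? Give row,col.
lane 1->1/4=0, 1 mod 4=1
i=2  r:0+8->8  c:2·1+0->2

8,2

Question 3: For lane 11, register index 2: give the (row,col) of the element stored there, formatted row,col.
L=11->g=11>>2=2, t=11&3=3
[2]->row 2+8=10  col 3·2+0=6

10,6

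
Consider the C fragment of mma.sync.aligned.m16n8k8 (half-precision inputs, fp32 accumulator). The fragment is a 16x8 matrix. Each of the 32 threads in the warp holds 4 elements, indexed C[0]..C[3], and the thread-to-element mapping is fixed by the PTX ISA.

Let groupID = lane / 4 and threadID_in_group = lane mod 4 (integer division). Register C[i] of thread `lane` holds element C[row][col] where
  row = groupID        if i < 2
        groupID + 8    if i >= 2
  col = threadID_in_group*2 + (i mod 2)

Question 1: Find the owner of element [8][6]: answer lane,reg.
3,2

r=8⇒gr=0,Rb=1  c=6⇒th=3,odd=0
L=0*4+3=3  i=1*2+0=2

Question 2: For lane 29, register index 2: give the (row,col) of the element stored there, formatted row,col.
15,2

lane 29: grp=7 (29/4), tig=1 (29%4)
i=2: r=7+8=15, c=1*2+0=2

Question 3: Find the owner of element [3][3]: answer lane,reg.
13,1

r=3->g=3,rb=0  c=3->t=1,b0=1
L=3*4+1=13  i=0*2+1=1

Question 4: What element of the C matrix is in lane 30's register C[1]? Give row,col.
7,5

30: gr=7,th=2
[1] (7+0,2*2+1) = (7,5)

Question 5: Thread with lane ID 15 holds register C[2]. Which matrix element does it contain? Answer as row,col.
11,6

15: g=3,t=3
[2] (3+8,3*2+0) = (11,6)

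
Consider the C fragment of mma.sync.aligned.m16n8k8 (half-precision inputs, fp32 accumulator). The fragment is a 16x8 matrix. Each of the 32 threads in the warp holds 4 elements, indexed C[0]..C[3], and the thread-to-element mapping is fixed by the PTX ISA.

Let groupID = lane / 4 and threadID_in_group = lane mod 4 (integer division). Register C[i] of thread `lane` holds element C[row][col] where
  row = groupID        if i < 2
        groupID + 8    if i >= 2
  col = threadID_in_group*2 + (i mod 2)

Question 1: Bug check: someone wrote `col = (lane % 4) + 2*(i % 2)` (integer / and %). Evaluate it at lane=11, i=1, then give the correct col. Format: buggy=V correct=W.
`(lane % 4) + 2*(i % 2)`[11,1]→5
L=11→G=11>>2=2, T=11&3=3
[1]→row 2+0=2  col 3·2+1=7
col: 5 vs 7

buggy=5 correct=7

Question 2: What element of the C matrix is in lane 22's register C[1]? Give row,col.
5,5

22: G=5,T=2
[1] (5+0,2*2+1) = (5,5)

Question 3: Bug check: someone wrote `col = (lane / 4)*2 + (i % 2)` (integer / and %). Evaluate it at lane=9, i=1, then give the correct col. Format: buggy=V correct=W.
`(lane / 4)*2 + (i % 2)`[9,1]=>5
L=9=>grp=9>>2=2, tig=9&3=1
[1]=>row 2+0=2  col 1·2+1=3
col: 5 vs 3

buggy=5 correct=3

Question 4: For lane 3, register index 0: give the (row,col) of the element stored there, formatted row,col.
0,6

lane 3->3/4=0, 3 mod 4=3
i=0  r:0+0->0  c:2·3+0->6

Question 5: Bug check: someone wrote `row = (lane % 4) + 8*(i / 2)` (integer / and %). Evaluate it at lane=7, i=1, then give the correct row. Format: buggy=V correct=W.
`(lane % 4) + 8*(i / 2)`[7,1]⇒3
7: gr=1,th=3
[1] (1+0,3*2+1) = (1,7)
row: 3 vs 1

buggy=3 correct=1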